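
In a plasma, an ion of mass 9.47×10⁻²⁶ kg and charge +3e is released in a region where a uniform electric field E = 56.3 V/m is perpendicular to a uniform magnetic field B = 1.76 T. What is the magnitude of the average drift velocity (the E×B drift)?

In crossed fields the guiding centre drifts at v_d = |E×B|/B² = E/B, independent of charge and mass.
v_d = 56.3/1.76 = 32.0 m/s.

v_d ≈ 32.0 m/s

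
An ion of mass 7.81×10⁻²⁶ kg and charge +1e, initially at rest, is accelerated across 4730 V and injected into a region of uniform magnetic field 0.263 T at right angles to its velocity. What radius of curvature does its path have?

r ≈ 0.258 m

Acceleration: |q|V = ½mv² ⇒ v = √(2|q|V/m) = √(2·1.602×10⁻¹⁹·4730/7.81×10⁻²⁶) ≈ 1.393×10⁵ m/s.
In the field: r = mv/(|q|B) = (7.81×10⁻²⁶)(1.393×10⁵)/((1.602×10⁻¹⁹)(0.263)) ≈ 0.258 m.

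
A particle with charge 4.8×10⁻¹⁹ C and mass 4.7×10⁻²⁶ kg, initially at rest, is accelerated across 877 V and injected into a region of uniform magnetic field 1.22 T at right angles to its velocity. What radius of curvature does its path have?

r ≈ 0.0107 m

Acceleration: |q|V = ½mv² ⇒ v = √(2|q|V/m) = √(2·4.8×10⁻¹⁹·877/4.7×10⁻²⁶) ≈ 1.338×10⁵ m/s.
In the field: r = mv/(|q|B) = (4.7×10⁻²⁶)(1.338×10⁵)/((4.8×10⁻¹⁹)(1.22)) ≈ 0.0107 m.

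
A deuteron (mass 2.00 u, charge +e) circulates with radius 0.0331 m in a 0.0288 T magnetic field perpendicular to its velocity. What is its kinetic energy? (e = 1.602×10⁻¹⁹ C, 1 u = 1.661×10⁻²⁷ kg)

KE ≈ 3.51×10⁻¹⁸ J

v = |q|Br/m, then KE = ½mv² = (qBr)²/(2m).
v = (1.602×10⁻¹⁹)(0.0288)(0.0331)/3.322×10⁻²⁷ ≈ 4.597×10⁴ m/s.
KE = ½(3.322×10⁻²⁷)(4.597×10⁴)² ≈ 3.51×10⁻¹⁸ J.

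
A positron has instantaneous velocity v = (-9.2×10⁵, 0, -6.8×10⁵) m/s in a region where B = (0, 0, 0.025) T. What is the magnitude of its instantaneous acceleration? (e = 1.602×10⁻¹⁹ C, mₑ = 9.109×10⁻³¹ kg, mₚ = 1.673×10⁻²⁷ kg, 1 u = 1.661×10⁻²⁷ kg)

v×B = (0, 2.30×10⁴, 0) N/C.
F = q v×B = (1.602×10⁻¹⁹ C)·(0, 2.30×10⁴, 0) = (0, 3.68×10⁻¹⁵, 0) N.
|a| = |F|/m = 3.685×10⁻¹⁵/9.109×10⁻³¹ ≈ 4.05×10¹⁵ m/s².

|a| ≈ 4.05×10¹⁵ m/s²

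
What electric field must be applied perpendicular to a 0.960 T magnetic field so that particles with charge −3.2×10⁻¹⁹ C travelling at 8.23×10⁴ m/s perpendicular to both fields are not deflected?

For straight-line motion qE = qvB, so E = vB.
E = 8.23×10⁴ × 0.960 = 7.90×10⁴ V/m.

E = 7.90×10⁴ V/m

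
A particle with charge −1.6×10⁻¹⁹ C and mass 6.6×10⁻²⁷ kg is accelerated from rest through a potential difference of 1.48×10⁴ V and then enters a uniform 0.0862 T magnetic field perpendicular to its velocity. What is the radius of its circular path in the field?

Acceleration: |q|V = ½mv² ⇒ v = √(2|q|V/m) = √(2·1.6×10⁻¹⁹·1.48×10⁴/6.6×10⁻²⁷) ≈ 8.471×10⁵ m/s.
In the field: r = mv/(|q|B) = (6.6×10⁻²⁷)(8.471×10⁵)/((1.6×10⁻¹⁹)(0.0862)) ≈ 0.405 m.

r ≈ 0.405 m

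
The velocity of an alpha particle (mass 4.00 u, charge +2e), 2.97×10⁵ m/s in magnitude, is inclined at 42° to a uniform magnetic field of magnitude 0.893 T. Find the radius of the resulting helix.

v⊥ = v sinθ = 2.97×10⁵·sin42° ≈ 1.987×10⁵ m/s.
r = m v⊥/(|q|B) = (6.644×10⁻²⁷)(1.987×10⁵)/((3.204×10⁻¹⁹)(0.893)) ≈ 4.61×10⁻³ m.

r ≈ 4.61×10⁻³ m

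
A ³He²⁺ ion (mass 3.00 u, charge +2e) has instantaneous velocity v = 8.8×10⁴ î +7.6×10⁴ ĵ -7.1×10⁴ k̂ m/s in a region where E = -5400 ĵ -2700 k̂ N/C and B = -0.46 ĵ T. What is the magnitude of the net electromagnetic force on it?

v×B = (-3.27×10⁴, 0, -4.05×10⁴) N/C.
E + v×B = (-3.27×10⁴, -5400, -4.32×10⁴) N/C.
F = q(E + v×B) = (3.204×10⁻¹⁹ C)·(-3.27×10⁴, -5400, -4.32×10⁴) = (-1.05×10⁻¹⁴, -1.73×10⁻¹⁵, -1.38×10⁻¹⁴) N.
|F| = 1.74×10⁻¹⁴ N.

|F| ≈ 1.74×10⁻¹⁴ N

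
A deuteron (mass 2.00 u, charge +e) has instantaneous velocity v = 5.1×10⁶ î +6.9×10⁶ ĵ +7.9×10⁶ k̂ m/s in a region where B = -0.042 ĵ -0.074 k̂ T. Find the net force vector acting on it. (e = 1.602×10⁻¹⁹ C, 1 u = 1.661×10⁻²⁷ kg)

F ≈ (-2.86×10⁻¹⁴, 6.05×10⁻¹⁴, -3.43×10⁻¹⁴) N

v×B = (-1.79×10⁵, 3.77×10⁵, -2.14×10⁵) N/C.
F = q v×B = (1.602×10⁻¹⁹ C)·(-1.79×10⁵, 3.77×10⁵, -2.14×10⁵) = (-2.86×10⁻¹⁴, 6.05×10⁻¹⁴, -3.43×10⁻¹⁴) N.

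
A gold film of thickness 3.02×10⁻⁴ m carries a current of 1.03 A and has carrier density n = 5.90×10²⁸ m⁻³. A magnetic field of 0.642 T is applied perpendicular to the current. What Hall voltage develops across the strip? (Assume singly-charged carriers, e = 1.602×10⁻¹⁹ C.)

V_H = IB/(n e t).
V_H = (1.03)(0.642)/((5.90×10²⁸)(1.602×10⁻¹⁹)(3.02×10⁻⁴)) ≈ 2.32×10⁻⁷ V.

V_H ≈ 2.32×10⁻⁷ V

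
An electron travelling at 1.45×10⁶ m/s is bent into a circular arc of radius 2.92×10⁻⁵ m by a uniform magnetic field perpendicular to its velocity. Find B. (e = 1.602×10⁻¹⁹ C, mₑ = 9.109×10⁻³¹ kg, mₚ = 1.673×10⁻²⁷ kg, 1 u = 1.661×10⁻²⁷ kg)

From |q|vB = mv²/r, B = mv/(|q|r).
B = (9.109×10⁻³¹)(1.45×10⁶)/((1.602×10⁻¹⁹)(2.92×10⁻⁵)) ≈ 0.282 T.

B ≈ 0.282 T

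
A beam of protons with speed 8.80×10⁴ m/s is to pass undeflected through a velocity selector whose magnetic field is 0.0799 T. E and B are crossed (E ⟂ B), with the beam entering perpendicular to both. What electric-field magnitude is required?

E = 7030 V/m

For straight-line motion qE = qvB, so E = vB.
E = 8.80×10⁴ × 0.0799 = 7030 V/m.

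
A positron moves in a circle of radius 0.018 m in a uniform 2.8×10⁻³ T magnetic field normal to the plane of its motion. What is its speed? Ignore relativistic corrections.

From |q|vB = mv²/r, v = |q|Br/m.
v = (1.602×10⁻¹⁹)(2.8×10⁻³)(0.018)/9.109×10⁻³¹ ≈ 8.9×10⁶ m/s.

v ≈ 8.9×10⁶ m/s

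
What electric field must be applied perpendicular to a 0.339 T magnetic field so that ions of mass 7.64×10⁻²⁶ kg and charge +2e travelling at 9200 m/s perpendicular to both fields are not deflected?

For straight-line motion qE = qvB, so E = vB.
E = 9200 × 0.339 = 3120 V/m.

E = 3120 V/m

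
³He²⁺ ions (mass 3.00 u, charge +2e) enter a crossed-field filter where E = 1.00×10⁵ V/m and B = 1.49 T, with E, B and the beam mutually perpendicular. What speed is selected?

v = 6.71×10⁴ m/s

Straight-line motion ⇒ electric and magnetic forces cancel, so E = vB.
v = E/B = 1.00×10⁵/1.49 = 6.71×10⁴ m/s.
The result is independent of the particle's charge and mass.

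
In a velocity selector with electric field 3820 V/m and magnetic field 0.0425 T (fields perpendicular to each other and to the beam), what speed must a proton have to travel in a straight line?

For undeflected motion the electric and magnetic forces balance: qE = qvB.
v = E/B = 3820/0.0425 = 8.99×10⁴ m/s.
The result is independent of the particle's charge and mass.

v = 8.99×10⁴ m/s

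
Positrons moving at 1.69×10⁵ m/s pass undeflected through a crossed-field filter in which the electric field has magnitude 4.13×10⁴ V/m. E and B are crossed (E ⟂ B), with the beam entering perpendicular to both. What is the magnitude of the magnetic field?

B = 0.244 T

Balance of forces in the selector: qE = qvB ⇒ B = E/v.
B = 4.13×10⁴/1.69×10⁵ = 0.244 T.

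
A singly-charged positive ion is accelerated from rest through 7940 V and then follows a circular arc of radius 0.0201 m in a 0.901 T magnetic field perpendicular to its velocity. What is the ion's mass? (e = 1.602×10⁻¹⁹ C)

Combine |q|V = ½mv² and r = mv/(|q|B): eliminate v to get m = qB²r²/(2V).
m = (1.602×10⁻¹⁹)(0.901)²(0.0201)²/(2·7940) ≈ 3.31×10⁻²⁷ kg.

m ≈ 3.31×10⁻²⁷ kg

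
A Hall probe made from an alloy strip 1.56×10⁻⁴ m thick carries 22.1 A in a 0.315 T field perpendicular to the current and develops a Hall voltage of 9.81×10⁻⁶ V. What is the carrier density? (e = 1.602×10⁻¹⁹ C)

From V_H = IB/(n e t), n = IB/(V_H e t).
n = (22.1)(0.315)/((9.81×10⁻⁶)(1.602×10⁻¹⁹)(1.56×10⁻⁴)) ≈ 2.84×10²⁸ m⁻³.

n ≈ 2.84×10²⁸ m⁻³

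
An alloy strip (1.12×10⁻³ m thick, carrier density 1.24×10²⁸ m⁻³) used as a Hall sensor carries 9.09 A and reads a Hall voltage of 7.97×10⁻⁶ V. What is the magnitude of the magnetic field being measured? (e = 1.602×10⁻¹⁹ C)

B ≈ 1.95 T

From V_H = IB/(n e t), B = V_H n e t / I.
B = (7.97×10⁻⁶)(1.24×10²⁸)(1.602×10⁻¹⁹)(1.12×10⁻³)/9.09 ≈ 1.95 T.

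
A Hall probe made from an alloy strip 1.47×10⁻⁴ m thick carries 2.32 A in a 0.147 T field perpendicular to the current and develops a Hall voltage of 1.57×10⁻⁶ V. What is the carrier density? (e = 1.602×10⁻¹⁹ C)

n ≈ 9.22×10²⁷ m⁻³

From V_H = IB/(n e t), n = IB/(V_H e t).
n = (2.32)(0.147)/((1.57×10⁻⁶)(1.602×10⁻¹⁹)(1.47×10⁻⁴)) ≈ 9.22×10²⁷ m⁻³.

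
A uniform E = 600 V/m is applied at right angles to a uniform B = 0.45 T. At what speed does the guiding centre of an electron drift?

In crossed fields the guiding centre drifts at v_d = |E×B|/B² = E/B, independent of charge and mass.
v_d = 600/0.45 = 1300 m/s.

v_d ≈ 1300 m/s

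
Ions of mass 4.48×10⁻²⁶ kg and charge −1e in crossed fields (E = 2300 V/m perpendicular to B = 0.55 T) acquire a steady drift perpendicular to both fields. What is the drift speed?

The steady drift has the magnetic force balancing the electric force, so v_d = E/B.
v_d = 2300/0.55 = 4200 m/s.

v_d ≈ 4200 m/s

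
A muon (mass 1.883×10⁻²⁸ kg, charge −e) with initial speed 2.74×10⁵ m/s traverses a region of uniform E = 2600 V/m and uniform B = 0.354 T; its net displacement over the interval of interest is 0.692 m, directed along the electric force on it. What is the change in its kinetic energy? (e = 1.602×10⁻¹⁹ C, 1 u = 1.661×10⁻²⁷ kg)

ΔKE ≈ 2.88×10⁻¹⁶ J

The magnetic force is always ⟂ v and does no work; only the electric force changes KE.
ΔKE = F_E · d = |q|E d = (1.602×10⁻¹⁹)(2600)(0.692) ≈ 2.88×10⁻¹⁶ J.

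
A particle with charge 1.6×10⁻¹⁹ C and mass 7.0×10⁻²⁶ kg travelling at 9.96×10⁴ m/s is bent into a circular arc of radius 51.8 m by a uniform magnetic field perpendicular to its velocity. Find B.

From |q|vB = mv²/r, B = mv/(|q|r).
B = (7.0×10⁻²⁶)(9.96×10⁴)/((1.6×10⁻¹⁹)(51.8)) ≈ 8.41×10⁻⁴ T.

B ≈ 8.41×10⁻⁴ T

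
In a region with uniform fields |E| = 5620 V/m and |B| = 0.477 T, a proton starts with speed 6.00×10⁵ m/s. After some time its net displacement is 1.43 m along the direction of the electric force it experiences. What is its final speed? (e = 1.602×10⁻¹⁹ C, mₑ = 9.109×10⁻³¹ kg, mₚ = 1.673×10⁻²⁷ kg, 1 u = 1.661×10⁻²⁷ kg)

B does no work; ΔKE = |q|E d.
½mv_f² = ½mv₀² + |q|Ed = ½(1.673×10⁻²⁷)(6.00×10⁵)² + (1.602×10⁻¹⁹)(5620)(1.43) ≈ 3.011×10⁻¹⁶ J + 1.287×10⁻¹⁵ J ≈ 1.589×10⁻¹⁵ J.
v_f = √(2·1.589×10⁻¹⁵/1.673×10⁻²⁷) ≈ 1.38×10⁶ m/s.

v_f ≈ 1.38×10⁶ m/s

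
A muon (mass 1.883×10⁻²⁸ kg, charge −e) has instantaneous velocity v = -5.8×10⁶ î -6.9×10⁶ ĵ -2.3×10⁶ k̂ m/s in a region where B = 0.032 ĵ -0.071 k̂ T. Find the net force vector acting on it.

v×B = (5.64×10⁵, -4.12×10⁵, -1.86×10⁵) N/C.
F = q v×B = (−1.602×10⁻¹⁹ C)·(5.64×10⁵, -4.12×10⁵, -1.86×10⁵) = (-9.03×10⁻¹⁴, 6.60×10⁻¹⁴, 2.97×10⁻¹⁴) N.

F ≈ (-9.03×10⁻¹⁴, 6.60×10⁻¹⁴, 2.97×10⁻¹⁴) N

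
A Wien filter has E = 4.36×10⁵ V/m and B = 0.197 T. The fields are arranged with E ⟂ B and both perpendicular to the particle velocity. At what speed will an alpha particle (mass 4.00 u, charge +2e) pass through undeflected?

v = 2.21×10⁶ m/s

Straight-line motion ⇒ electric and magnetic forces cancel, so E = vB.
v = E/B = 4.36×10⁵/0.197 = 2.21×10⁶ m/s.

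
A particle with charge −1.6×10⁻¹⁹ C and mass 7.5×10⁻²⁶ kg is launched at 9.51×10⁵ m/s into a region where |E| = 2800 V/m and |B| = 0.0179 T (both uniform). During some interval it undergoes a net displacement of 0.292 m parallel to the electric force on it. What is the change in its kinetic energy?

The magnetic force is always ⟂ v and does no work; only the electric force changes KE.
ΔKE = F_E · d = |q|E d = (1.6×10⁻¹⁹)(2800)(0.292) ≈ 1.31×10⁻¹⁶ J.

ΔKE ≈ 1.31×10⁻¹⁶ J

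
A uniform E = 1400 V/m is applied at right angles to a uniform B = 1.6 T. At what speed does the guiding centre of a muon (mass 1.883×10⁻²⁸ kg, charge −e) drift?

v_d ≈ 880 m/s

In crossed fields the guiding centre drifts at v_d = |E×B|/B² = E/B, independent of charge and mass.
v_d = 1400/1.6 = 880 m/s.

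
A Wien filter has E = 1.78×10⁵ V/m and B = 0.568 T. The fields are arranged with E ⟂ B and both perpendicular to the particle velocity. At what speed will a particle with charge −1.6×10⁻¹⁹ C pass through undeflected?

For undeflected motion the electric and magnetic forces balance: qE = qvB.
v = E/B = 1.78×10⁵/0.568 = 3.13×10⁵ m/s.

v = 3.13×10⁵ m/s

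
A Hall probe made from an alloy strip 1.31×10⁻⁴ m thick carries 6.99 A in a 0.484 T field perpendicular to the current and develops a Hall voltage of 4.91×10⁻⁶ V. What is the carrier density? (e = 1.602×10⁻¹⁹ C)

From V_H = IB/(n e t), n = IB/(V_H e t).
n = (6.99)(0.484)/((4.91×10⁻⁶)(1.602×10⁻¹⁹)(1.31×10⁻⁴)) ≈ 3.28×10²⁸ m⁻³.

n ≈ 3.28×10²⁸ m⁻³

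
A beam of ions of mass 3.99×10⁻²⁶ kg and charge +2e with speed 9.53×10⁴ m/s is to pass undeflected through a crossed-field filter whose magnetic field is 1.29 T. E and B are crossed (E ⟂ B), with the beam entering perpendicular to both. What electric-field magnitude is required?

E = 1.23×10⁵ V/m

For straight-line motion qE = qvB, so E = vB.
E = 9.53×10⁴ × 1.29 = 1.23×10⁵ V/m.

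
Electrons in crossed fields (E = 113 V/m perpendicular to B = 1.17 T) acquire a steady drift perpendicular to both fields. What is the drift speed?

The E×B drift speed is v_d = E/B.
v_d = 113/1.17 = 96.6 m/s.

v_d ≈ 96.6 m/s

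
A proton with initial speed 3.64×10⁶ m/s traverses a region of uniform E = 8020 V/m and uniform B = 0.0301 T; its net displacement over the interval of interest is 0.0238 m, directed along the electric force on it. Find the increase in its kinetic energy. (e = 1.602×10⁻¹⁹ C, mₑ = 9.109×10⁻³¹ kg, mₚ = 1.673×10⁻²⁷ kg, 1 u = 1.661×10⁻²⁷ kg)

ΔKE ≈ 3.06×10⁻¹⁷ J

The magnetic force is always ⟂ v and does no work; only the electric force changes KE.
ΔKE = F_E · d = |q|E d = (1.602×10⁻¹⁹)(8020)(0.0238) ≈ 3.06×10⁻¹⁷ J.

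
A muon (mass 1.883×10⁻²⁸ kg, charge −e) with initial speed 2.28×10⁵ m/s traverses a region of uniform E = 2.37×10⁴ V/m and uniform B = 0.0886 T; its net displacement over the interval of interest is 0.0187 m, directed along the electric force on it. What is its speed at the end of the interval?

v_f ≈ 8.98×10⁵ m/s

B does no work; ΔKE = |q|E d.
½mv_f² = ½mv₀² + |q|Ed = ½(1.883×10⁻²⁸)(2.28×10⁵)² + (1.602×10⁻¹⁹)(2.37×10⁴)(0.0187) ≈ 4.894×10⁻¹⁸ J + 7.100×10⁻¹⁷ J ≈ 7.589×10⁻¹⁷ J.
v_f = √(2·7.589×10⁻¹⁷/1.883×10⁻²⁸) ≈ 8.98×10⁵ m/s.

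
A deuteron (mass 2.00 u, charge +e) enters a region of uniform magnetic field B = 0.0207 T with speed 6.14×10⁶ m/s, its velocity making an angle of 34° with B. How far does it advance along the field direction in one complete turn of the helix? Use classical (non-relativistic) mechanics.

v∥ = v cosθ = 6.14×10⁶·cos34° ≈ 5.090×10⁶ m/s.
T = 2πm/(|q|B) = 2π(3.322×10⁻²⁷)/((1.602×10⁻¹⁹)(0.0207)) ≈ 6.294×10⁻⁶ s.
pitch = v∥ T = (5.090×10⁶)(6.294×10⁻⁶) ≈ 32.0 m.

p ≈ 32.0 m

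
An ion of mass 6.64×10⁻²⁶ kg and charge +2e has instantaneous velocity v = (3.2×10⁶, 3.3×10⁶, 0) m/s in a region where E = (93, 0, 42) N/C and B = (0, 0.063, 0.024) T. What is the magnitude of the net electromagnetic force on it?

|F| ≈ 7.37×10⁻¹⁴ N

v×B = (7.92×10⁴, -7.68×10⁴, 2.02×10⁵) N/C.
E + v×B = (7.93×10⁴, -7.68×10⁴, 2.02×10⁵) N/C.
F = q(E + v×B) = (3.204×10⁻¹⁹ C)·(7.93×10⁴, -7.68×10⁴, 2.02×10⁵) = (2.54×10⁻¹⁴, -2.46×10⁻¹⁴, 6.46×10⁻¹⁴) N.
|F| = 7.37×10⁻¹⁴ N.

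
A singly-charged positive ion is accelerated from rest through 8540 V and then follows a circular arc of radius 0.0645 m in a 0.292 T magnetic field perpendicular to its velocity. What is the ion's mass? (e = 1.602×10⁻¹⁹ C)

m ≈ 3.33×10⁻²⁷ kg

Combine |q|V = ½mv² and r = mv/(|q|B): eliminate v to get m = qB²r²/(2V).
m = (1.602×10⁻¹⁹)(0.292)²(0.0645)²/(2·8540) ≈ 3.33×10⁻²⁷ kg.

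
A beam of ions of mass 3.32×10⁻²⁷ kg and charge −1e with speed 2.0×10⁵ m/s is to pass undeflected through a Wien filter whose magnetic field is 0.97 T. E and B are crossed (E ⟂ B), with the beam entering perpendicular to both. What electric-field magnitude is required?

E = 1.9×10⁵ V/m

For straight-line motion qE = qvB, so E = vB.
E = 2.0×10⁵ × 0.97 = 1.9×10⁵ V/m.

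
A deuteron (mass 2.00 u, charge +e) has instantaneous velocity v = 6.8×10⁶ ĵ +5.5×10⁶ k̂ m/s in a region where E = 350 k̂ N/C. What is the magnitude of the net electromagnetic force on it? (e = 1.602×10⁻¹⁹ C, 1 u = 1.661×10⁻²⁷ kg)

|F| ≈ 5.61×10⁻¹⁷ N

Only an electric field acts, so F = qE = (1.602×10⁻¹⁹ C)·(0, 0, 350) = (0, 0, 5.61×10⁻¹⁷) N.
|F| = 5.61×10⁻¹⁷ N.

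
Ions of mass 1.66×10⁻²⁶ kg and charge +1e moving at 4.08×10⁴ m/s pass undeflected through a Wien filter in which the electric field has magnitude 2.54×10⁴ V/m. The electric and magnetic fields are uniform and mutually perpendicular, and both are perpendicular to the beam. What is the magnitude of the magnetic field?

Balance of forces in the selector: qE = qvB ⇒ B = E/v.
B = 2.54×10⁴/4.08×10⁴ = 0.623 T.

B = 0.623 T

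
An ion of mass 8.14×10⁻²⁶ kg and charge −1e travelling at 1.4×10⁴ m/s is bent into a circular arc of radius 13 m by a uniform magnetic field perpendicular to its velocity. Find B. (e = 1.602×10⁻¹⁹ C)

B ≈ 5.5×10⁻⁴ T

From |q|vB = mv²/r, B = mv/(|q|r).
B = (8.14×10⁻²⁶)(1.4×10⁴)/((1.602×10⁻¹⁹)(13)) ≈ 5.5×10⁻⁴ T.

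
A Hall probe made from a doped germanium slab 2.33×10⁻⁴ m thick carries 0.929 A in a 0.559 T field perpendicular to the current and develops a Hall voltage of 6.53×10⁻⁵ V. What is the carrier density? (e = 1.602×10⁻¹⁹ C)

From V_H = IB/(n e t), n = IB/(V_H e t).
n = (0.929)(0.559)/((6.53×10⁻⁵)(1.602×10⁻¹⁹)(2.33×10⁻⁴)) ≈ 2.13×10²⁶ m⁻³.

n ≈ 2.13×10²⁶ m⁻³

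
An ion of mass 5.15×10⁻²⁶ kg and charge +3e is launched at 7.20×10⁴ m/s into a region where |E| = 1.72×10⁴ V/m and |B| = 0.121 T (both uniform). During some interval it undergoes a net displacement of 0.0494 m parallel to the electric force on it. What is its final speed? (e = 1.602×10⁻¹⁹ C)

v_f ≈ 1.45×10⁵ m/s

B does no work; ΔKE = |q|E d.
½mv_f² = ½mv₀² + |q|Ed = ½(5.15×10⁻²⁶)(7.20×10⁴)² + (4.806×10⁻¹⁹)(1.72×10⁴)(0.0494) ≈ 1.335×10⁻¹⁶ J + 4.084×10⁻¹⁶ J ≈ 5.418×10⁻¹⁶ J.
v_f = √(2·5.418×10⁻¹⁶/5.15×10⁻²⁶) ≈ 1.45×10⁵ m/s.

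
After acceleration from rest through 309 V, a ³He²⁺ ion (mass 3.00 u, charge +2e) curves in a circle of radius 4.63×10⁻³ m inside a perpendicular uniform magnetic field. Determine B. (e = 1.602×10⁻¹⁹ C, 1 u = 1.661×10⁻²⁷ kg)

B ≈ 0.670 T

v = √(2|q|V/m) = √(2·3.204×10⁻¹⁹·309/4.983×10⁻²⁷) ≈ 1.993×10⁵ m/s.
B = mv/(|q|r) = (4.983×10⁻²⁷)(1.993×10⁵)/((3.204×10⁻¹⁹)(4.63×10⁻³)) ≈ 0.670 T.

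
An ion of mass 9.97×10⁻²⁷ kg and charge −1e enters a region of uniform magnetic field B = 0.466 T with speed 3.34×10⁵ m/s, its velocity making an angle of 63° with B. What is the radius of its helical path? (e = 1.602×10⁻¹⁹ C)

r ≈ 0.0397 m

v⊥ = v sinθ = 3.34×10⁵·sin63° ≈ 2.976×10⁵ m/s.
r = m v⊥/(|q|B) = (9.97×10⁻²⁷)(2.976×10⁵)/((1.602×10⁻¹⁹)(0.466)) ≈ 0.0397 m.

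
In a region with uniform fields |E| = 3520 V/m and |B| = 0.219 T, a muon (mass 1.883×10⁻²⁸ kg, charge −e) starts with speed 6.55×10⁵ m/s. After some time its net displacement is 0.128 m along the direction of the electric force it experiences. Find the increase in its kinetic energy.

The magnetic force is always ⟂ v and does no work; only the electric force changes KE.
ΔKE = F_E · d = |q|E d = (1.602×10⁻¹⁹)(3520)(0.128) ≈ 7.22×10⁻¹⁷ J.

ΔKE ≈ 7.22×10⁻¹⁷ J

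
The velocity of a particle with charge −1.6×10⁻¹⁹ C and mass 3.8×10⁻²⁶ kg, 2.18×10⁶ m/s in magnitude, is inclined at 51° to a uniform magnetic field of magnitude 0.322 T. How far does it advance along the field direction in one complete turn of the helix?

p ≈ 6.36 m

v∥ = v cosθ = 2.18×10⁶·cos51° ≈ 1.372×10⁶ m/s.
T = 2πm/(|q|B) = 2π(3.8×10⁻²⁶)/((1.6×10⁻¹⁹)(0.322)) ≈ 4.634×10⁻⁶ s.
pitch = v∥ T = (1.372×10⁶)(4.634×10⁻⁶) ≈ 6.36 m.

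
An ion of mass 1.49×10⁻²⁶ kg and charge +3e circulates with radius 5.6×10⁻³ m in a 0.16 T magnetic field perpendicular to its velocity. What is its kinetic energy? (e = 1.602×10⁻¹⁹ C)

v = |q|Br/m, then KE = ½mv² = (qBr)²/(2m).
v = (4.806×10⁻¹⁹)(0.16)(5.6×10⁻³)/1.49×10⁻²⁶ ≈ 2.890×10⁴ m/s.
KE = ½(1.49×10⁻²⁶)(2.890×10⁴)² ≈ 6.2×10⁻¹⁸ J = 39 eV.

KE ≈ 39 eV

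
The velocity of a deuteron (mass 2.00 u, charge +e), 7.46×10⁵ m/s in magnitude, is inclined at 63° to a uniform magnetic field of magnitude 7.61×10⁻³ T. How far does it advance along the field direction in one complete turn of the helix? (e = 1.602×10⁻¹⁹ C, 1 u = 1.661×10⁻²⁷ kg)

v∥ = v cosθ = 7.46×10⁵·cos63° ≈ 3.387×10⁵ m/s.
T = 2πm/(|q|B) = 2π(3.322×10⁻²⁷)/((1.602×10⁻¹⁹)(7.61×10⁻³)) ≈ 1.712×10⁻⁵ s.
pitch = v∥ T = (3.387×10⁵)(1.712×10⁻⁵) ≈ 5.80 m.

p ≈ 5.80 m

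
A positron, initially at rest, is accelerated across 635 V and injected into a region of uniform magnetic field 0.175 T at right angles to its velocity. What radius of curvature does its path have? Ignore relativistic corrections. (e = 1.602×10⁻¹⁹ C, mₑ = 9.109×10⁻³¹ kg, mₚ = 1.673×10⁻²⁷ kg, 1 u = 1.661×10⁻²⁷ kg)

Acceleration: |q|V = ½mv² ⇒ v = √(2|q|V/m) = √(2·1.602×10⁻¹⁹·635/9.109×10⁻³¹) ≈ 1.495×10⁷ m/s.
In the field: r = mv/(|q|B) = (9.109×10⁻³¹)(1.495×10⁷)/((1.602×10⁻¹⁹)(0.175)) ≈ 4.86×10⁻⁴ m.

r ≈ 4.86×10⁻⁴ m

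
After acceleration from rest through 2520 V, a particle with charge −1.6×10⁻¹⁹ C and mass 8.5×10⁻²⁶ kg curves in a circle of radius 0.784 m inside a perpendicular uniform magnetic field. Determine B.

v = √(2|q|V/m) = √(2·1.6×10⁻¹⁹·2520/8.5×10⁻²⁶) ≈ 9.740×10⁴ m/s.
B = mv/(|q|r) = (8.5×10⁻²⁶)(9.740×10⁴)/((1.6×10⁻¹⁹)(0.784)) ≈ 0.0660 T.

B ≈ 0.0660 T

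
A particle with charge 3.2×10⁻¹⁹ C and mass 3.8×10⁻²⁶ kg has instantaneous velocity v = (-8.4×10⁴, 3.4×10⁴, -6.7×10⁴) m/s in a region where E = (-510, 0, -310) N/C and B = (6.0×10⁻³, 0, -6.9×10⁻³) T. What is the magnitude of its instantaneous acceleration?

|a| ≈ 1.12×10¹⁰ m/s²

v×B = (-235, -982, -204) N/C.
E + v×B = (-745, -982, -514) N/C.
F = q(E + v×B) = (3.2×10⁻¹⁹ C)·(-745, -982, -514) = (-2.38×10⁻¹⁶, -3.14×10⁻¹⁶, -1.64×10⁻¹⁶) N.
|a| = |F|/m = 4.272×10⁻¹⁶/3.8×10⁻²⁶ ≈ 1.12×10¹⁰ m/s².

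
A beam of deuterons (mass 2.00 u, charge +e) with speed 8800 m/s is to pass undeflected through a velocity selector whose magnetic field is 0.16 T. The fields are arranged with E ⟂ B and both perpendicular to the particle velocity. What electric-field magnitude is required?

For straight-line motion qE = qvB, so E = vB.
E = 8800 × 0.16 = 1400 V/m.

E = 1400 V/m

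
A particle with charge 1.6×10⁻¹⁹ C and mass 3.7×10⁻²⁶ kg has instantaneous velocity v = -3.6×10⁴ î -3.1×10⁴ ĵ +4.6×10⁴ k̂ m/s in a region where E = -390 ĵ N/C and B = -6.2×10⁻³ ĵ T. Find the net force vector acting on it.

v×B = (285, 0, 223) N/C.
E + v×B = (285, -390, 223) N/C.
F = q(E + v×B) = (1.6×10⁻¹⁹ C)·(285, -390, 223) = (4.56×10⁻¹⁷, -6.24×10⁻¹⁷, 3.57×10⁻¹⁷) N.

F ≈ (4.56×10⁻¹⁷, -6.24×10⁻¹⁷, 3.57×10⁻¹⁷) N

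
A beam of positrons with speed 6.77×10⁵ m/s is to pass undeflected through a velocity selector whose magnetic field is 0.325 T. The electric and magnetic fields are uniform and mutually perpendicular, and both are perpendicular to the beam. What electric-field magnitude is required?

For straight-line motion qE = qvB, so E = vB.
E = 6.77×10⁵ × 0.325 = 2.20×10⁵ V/m.

E = 2.20×10⁵ V/m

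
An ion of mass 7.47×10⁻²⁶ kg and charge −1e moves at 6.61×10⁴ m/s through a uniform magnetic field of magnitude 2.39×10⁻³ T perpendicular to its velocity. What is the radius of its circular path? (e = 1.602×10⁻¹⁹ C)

The magnetic force provides the centripetal force: |q|vB = mv²/r.
r = mv/(|q|B) = (7.47×10⁻²⁶)(6.61×10⁴)/((1.602×10⁻¹⁹)(2.39×10⁻³)) ≈ 12.9 m.

r ≈ 12.9 m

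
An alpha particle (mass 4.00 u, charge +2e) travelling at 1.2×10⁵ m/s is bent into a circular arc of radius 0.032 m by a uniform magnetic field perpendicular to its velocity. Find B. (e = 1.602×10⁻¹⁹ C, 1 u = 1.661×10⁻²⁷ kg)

B ≈ 0.078 T

From |q|vB = mv²/r, B = mv/(|q|r).
B = (6.644×10⁻²⁷)(1.2×10⁵)/((3.204×10⁻¹⁹)(0.032)) ≈ 0.078 T.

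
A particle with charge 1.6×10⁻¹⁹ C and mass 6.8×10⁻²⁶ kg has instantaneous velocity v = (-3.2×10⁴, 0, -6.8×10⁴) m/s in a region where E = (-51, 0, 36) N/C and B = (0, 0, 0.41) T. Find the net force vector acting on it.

v×B = (0, 1.31×10⁴, 0) N/C.
E + v×B = (-51.0, 1.31×10⁴, 36.0) N/C.
F = q(E + v×B) = (1.6×10⁻¹⁹ C)·(-51.0, 1.31×10⁴, 36.0) = (-8.16×10⁻¹⁸, 2.10×10⁻¹⁵, 5.76×10⁻¹⁸) N.

F ≈ (-8.16×10⁻¹⁸, 2.10×10⁻¹⁵, 5.76×10⁻¹⁸) N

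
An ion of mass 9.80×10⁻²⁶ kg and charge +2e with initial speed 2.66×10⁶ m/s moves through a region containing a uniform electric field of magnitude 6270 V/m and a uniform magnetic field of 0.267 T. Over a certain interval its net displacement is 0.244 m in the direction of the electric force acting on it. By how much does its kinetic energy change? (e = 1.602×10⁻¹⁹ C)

The magnetic force is always ⟂ v and does no work; only the electric force changes KE.
ΔKE = F_E · d = |q|E d = (3.204×10⁻¹⁹)(6270)(0.244) ≈ 4.90×10⁻¹⁶ J.

ΔKE ≈ 4.90×10⁻¹⁶ J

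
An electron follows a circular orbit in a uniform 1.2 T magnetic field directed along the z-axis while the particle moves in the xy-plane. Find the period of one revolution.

The cyclotron period depends only on m, q, B: T = 2πm/(|q|B).
T = 2π(9.109×10⁻³¹)/((1.602×10⁻¹⁹)(1.2)) ≈ 3.0×10⁻¹¹ s.

T ≈ 3.0×10⁻¹¹ s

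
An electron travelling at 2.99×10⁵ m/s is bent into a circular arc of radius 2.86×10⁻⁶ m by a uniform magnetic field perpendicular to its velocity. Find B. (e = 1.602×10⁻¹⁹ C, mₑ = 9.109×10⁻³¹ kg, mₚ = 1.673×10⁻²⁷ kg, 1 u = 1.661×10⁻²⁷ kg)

From |q|vB = mv²/r, B = mv/(|q|r).
B = (9.109×10⁻³¹)(2.99×10⁵)/((1.602×10⁻¹⁹)(2.86×10⁻⁶)) ≈ 0.594 T.

B ≈ 0.594 T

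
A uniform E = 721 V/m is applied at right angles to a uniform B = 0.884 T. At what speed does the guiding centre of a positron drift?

In crossed fields the guiding centre drifts at v_d = |E×B|/B² = E/B, independent of charge and mass.
v_d = 721/0.884 = 816 m/s.

v_d ≈ 816 m/s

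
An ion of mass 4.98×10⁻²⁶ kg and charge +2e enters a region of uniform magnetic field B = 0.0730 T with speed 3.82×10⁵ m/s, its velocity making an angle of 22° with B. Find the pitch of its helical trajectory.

p ≈ 4.74 m

v∥ = v cosθ = 3.82×10⁵·cos22° ≈ 3.542×10⁵ m/s.
T = 2πm/(|q|B) = 2π(4.98×10⁻²⁶)/((3.204×10⁻¹⁹)(0.0730)) ≈ 1.338×10⁻⁵ s.
pitch = v∥ T = (3.542×10⁵)(1.338×10⁻⁵) ≈ 4.74 m.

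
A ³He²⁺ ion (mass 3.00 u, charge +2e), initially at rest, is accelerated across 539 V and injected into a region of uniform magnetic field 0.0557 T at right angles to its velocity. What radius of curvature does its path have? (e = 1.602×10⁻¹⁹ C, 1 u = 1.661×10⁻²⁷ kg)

r ≈ 0.0735 m

Acceleration: |q|V = ½mv² ⇒ v = √(2|q|V/m) = √(2·3.204×10⁻¹⁹·539/4.983×10⁻²⁷) ≈ 2.633×10⁵ m/s.
In the field: r = mv/(|q|B) = (4.983×10⁻²⁷)(2.633×10⁵)/((3.204×10⁻¹⁹)(0.0557)) ≈ 0.0735 m.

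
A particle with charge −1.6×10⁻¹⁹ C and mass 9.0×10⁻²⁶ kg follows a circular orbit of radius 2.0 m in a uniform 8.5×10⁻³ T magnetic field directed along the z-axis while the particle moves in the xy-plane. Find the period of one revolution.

T ≈ 4.2×10⁻⁴ s

The cyclotron period depends only on m, q, B: T = 2πm/(|q|B).
T = 2π(9.0×10⁻²⁶)/((1.6×10⁻¹⁹)(8.5×10⁻³)) ≈ 4.2×10⁻⁴ s.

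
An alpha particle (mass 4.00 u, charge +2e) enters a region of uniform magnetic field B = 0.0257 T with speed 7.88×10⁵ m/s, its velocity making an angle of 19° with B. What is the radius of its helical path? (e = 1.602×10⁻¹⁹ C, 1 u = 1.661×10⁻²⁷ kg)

r ≈ 0.207 m

v⊥ = v sinθ = 7.88×10⁵·sin19° ≈ 2.565×10⁵ m/s.
r = m v⊥/(|q|B) = (6.644×10⁻²⁷)(2.565×10⁵)/((3.204×10⁻¹⁹)(0.0257)) ≈ 0.207 m.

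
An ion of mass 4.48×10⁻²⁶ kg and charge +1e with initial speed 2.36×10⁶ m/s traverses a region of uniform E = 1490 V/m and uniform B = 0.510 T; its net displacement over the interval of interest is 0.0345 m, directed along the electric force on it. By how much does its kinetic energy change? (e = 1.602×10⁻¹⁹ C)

ΔKE ≈ 8.24×10⁻¹⁸ J

The magnetic force is always ⟂ v and does no work; only the electric force changes KE.
ΔKE = F_E · d = |q|E d = (1.602×10⁻¹⁹)(1490)(0.0345) ≈ 8.24×10⁻¹⁸ J.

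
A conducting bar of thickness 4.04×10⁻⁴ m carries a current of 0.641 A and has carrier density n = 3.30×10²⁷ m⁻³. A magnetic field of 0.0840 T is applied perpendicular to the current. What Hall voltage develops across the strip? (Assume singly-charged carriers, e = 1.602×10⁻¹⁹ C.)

V_H ≈ 2.52×10⁻⁷ V

V_H = IB/(n e t).
V_H = (0.641)(0.0840)/((3.30×10²⁷)(1.602×10⁻¹⁹)(4.04×10⁻⁴)) ≈ 2.52×10⁻⁷ V.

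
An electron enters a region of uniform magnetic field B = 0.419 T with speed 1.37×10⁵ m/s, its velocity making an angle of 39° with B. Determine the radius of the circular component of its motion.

v⊥ = v sinθ = 1.37×10⁵·sin39° ≈ 8.622×10⁴ m/s.
r = m v⊥/(|q|B) = (9.109×10⁻³¹)(8.622×10⁴)/((1.602×10⁻¹⁹)(0.419)) ≈ 1.17×10⁻⁶ m.

r ≈ 1.17×10⁻⁶ m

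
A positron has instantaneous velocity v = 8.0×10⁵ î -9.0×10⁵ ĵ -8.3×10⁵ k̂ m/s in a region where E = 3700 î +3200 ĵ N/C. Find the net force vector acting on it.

F ≈ (5.93×10⁻¹⁶, 5.13×10⁻¹⁶, 0) N

Only an electric field acts, so F = qE = (1.602×10⁻¹⁹ C)·(3700, 3200, 0) = (5.93×10⁻¹⁶, 5.13×10⁻¹⁶, 0) N.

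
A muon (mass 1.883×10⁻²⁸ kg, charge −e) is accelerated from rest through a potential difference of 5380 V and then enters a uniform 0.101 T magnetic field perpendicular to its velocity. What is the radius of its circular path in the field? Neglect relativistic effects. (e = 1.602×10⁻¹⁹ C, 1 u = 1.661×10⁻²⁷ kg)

Acceleration: |q|V = ½mv² ⇒ v = √(2|q|V/m) = √(2·1.602×10⁻¹⁹·5380/1.883×10⁻²⁸) ≈ 3.026×10⁶ m/s.
In the field: r = mv/(|q|B) = (1.883×10⁻²⁸)(3.026×10⁶)/((1.602×10⁻¹⁹)(0.101)) ≈ 0.0352 m.

r ≈ 0.0352 m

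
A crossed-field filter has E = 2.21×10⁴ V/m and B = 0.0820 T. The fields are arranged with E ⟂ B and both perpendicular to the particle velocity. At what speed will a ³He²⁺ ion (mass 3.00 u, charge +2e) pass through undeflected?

v = 2.70×10⁵ m/s

Straight-line motion ⇒ electric and magnetic forces cancel, so E = vB.
v = E/B = 2.21×10⁴/0.0820 = 2.70×10⁵ m/s.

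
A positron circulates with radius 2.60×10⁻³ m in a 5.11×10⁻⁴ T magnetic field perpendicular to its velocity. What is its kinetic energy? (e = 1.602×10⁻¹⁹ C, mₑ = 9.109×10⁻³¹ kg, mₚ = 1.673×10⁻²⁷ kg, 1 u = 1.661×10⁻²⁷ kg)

KE ≈ 2.49×10⁻²⁰ J

v = |q|Br/m, then KE = ½mv² = (qBr)²/(2m).
v = (1.602×10⁻¹⁹)(5.11×10⁻⁴)(2.60×10⁻³)/9.109×10⁻³¹ ≈ 2.337×10⁵ m/s.
KE = ½(9.109×10⁻³¹)(2.337×10⁵)² ≈ 2.49×10⁻²⁰ J.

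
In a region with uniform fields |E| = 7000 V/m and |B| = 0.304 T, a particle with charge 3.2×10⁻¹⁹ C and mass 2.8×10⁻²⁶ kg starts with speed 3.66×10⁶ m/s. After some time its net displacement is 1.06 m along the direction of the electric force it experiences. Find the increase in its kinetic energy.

ΔKE ≈ 2.37×10⁻¹⁵ J

The magnetic force is always ⟂ v and does no work; only the electric force changes KE.
ΔKE = F_E · d = |q|E d = (3.2×10⁻¹⁹)(7000)(1.06) ≈ 2.37×10⁻¹⁵ J.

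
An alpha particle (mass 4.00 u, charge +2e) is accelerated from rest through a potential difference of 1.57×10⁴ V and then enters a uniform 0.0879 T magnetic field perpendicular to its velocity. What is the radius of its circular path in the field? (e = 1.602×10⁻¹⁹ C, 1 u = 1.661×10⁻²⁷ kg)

Acceleration: |q|V = ½mv² ⇒ v = √(2|q|V/m) = √(2·3.204×10⁻¹⁹·1.57×10⁴/6.644×10⁻²⁷) ≈ 1.231×10⁶ m/s.
In the field: r = mv/(|q|B) = (6.644×10⁻²⁷)(1.231×10⁶)/((3.204×10⁻¹⁹)(0.0879)) ≈ 0.290 m.

r ≈ 0.290 m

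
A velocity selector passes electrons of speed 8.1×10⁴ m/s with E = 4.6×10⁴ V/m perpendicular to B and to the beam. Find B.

Balance of forces in the selector: qE = qvB ⇒ B = E/v.
B = 4.6×10⁴/8.1×10⁴ = 0.57 T.

B = 0.57 T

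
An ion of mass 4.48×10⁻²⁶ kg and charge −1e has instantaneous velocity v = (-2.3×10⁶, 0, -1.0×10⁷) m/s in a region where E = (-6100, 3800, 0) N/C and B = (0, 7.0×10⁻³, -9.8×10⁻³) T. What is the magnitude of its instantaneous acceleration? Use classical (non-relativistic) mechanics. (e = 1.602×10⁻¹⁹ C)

|a| ≈ 2.45×10¹¹ m/s²

v×B = (7.00×10⁴, -2.25×10⁴, -1.61×10⁴) N/C.
E + v×B = (6.39×10⁴, -1.87×10⁴, -1.61×10⁴) N/C.
F = q(E + v×B) = (−1.602×10⁻¹⁹ C)·(6.39×10⁴, -1.87×10⁴, -1.61×10⁴) = (-1.02×10⁻¹⁴, 3.00×10⁻¹⁵, 2.58×10⁻¹⁵) N.
|a| = |F|/m = 1.098×10⁻¹⁴/4.48×10⁻²⁶ ≈ 2.45×10¹¹ m/s².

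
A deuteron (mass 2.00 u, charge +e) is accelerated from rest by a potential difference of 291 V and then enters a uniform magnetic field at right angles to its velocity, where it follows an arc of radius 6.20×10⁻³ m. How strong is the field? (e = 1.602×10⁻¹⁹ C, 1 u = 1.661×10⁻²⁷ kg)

B ≈ 0.560 T

v = √(2|q|V/m) = √(2·1.602×10⁻¹⁹·291/3.322×10⁻²⁷) ≈ 1.675×10⁵ m/s.
B = mv/(|q|r) = (3.322×10⁻²⁷)(1.675×10⁵)/((1.602×10⁻¹⁹)(6.20×10⁻³)) ≈ 0.560 T.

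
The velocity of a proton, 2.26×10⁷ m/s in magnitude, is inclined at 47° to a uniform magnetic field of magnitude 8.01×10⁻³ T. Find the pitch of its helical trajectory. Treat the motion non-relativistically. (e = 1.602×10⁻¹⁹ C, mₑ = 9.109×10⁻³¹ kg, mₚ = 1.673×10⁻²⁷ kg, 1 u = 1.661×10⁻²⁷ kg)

p ≈ 126 m

v∥ = v cosθ = 2.26×10⁷·cos47° ≈ 1.541×10⁷ m/s.
T = 2πm/(|q|B) = 2π(1.673×10⁻²⁷)/((1.602×10⁻¹⁹)(8.01×10⁻³)) ≈ 8.192×10⁻⁶ s.
pitch = v∥ T = (1.541×10⁷)(8.192×10⁻⁶) ≈ 126 m.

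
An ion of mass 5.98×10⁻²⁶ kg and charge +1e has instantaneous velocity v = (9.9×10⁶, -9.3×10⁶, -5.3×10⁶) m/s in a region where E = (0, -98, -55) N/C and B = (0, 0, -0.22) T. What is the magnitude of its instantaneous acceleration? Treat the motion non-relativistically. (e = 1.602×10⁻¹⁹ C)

|a| ≈ 8.01×10¹² m/s²

v×B = (2.05×10⁶, 2.18×10⁶, 0) N/C.
E + v×B = (2.05×10⁶, 2.18×10⁶, -55.0) N/C.
F = q(E + v×B) = (1.602×10⁻¹⁹ C)·(2.05×10⁶, 2.18×10⁶, -55.0) = (3.28×10⁻¹³, 3.49×10⁻¹³, -8.81×10⁻¹⁸) N.
|a| = |F|/m = 4.787×10⁻¹³/5.98×10⁻²⁶ ≈ 8.01×10¹² m/s².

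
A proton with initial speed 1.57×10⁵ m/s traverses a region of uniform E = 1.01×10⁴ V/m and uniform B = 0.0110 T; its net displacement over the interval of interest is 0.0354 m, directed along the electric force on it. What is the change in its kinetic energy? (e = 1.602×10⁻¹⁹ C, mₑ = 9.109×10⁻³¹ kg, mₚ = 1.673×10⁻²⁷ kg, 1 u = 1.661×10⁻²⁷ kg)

ΔKE ≈ 5.73×10⁻¹⁷ J

The magnetic force is always ⟂ v and does no work; only the electric force changes KE.
ΔKE = F_E · d = |q|E d = (1.602×10⁻¹⁹)(1.01×10⁴)(0.0354) ≈ 5.73×10⁻¹⁷ J.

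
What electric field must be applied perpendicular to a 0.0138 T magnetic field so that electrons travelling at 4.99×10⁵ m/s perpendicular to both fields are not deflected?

For straight-line motion qE = qvB, so E = vB.
E = 4.99×10⁵ × 0.0138 = 6890 V/m.

E = 6890 V/m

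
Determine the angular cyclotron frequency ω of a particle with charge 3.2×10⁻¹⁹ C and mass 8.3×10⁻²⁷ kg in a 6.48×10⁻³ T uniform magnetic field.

ω = |q|B/m.
ω = (3.2×10⁻¹⁹)(6.48×10⁻³)/8.3×10⁻²⁷ ≈ 2.50×10⁵ rad/s.

ω ≈ 2.50×10⁵ rad/s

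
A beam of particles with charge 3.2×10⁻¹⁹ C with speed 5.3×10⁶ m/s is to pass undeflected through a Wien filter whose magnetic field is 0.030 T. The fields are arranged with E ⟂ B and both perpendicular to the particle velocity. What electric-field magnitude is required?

For straight-line motion qE = qvB, so E = vB.
E = 5.3×10⁶ × 0.030 = 1.6×10⁵ V/m.

E = 1.6×10⁵ V/m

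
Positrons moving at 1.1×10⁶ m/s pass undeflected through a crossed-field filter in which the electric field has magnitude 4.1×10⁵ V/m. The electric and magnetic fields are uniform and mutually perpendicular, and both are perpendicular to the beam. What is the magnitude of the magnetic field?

Balance of forces in the selector: qE = qvB ⇒ B = E/v.
B = 4.1×10⁵/1.1×10⁶ = 0.37 T.

B = 0.37 T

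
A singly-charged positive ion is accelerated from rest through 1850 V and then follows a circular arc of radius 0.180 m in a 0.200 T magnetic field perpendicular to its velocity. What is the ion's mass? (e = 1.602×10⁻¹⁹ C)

m ≈ 5.61×10⁻²⁶ kg

Combine |q|V = ½mv² and r = mv/(|q|B): eliminate v to get m = qB²r²/(2V).
m = (1.602×10⁻¹⁹)(0.200)²(0.180)²/(2·1850) ≈ 5.61×10⁻²⁶ kg.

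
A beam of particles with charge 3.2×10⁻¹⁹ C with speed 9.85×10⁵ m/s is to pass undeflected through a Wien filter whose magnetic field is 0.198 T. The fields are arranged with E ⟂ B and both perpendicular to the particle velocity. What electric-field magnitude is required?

For straight-line motion qE = qvB, so E = vB.
E = 9.85×10⁵ × 0.198 = 1.95×10⁵ V/m.

E = 1.95×10⁵ V/m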